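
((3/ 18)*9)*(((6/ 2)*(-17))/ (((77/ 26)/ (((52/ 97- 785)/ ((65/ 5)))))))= 11642229/ 7469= 1558.74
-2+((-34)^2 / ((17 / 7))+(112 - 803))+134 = -83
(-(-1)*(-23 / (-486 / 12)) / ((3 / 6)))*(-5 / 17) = -460 / 1377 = -0.33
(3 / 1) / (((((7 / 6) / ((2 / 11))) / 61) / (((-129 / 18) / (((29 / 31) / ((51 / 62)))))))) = -401319 / 2233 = -179.72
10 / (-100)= -1 / 10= -0.10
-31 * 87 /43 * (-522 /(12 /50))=136418.02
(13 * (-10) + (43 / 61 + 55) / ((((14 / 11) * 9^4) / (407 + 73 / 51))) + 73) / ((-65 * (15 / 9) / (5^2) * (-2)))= -6.26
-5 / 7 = -0.71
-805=-805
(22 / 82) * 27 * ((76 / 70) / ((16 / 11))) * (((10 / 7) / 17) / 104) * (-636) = -9869607 / 3551912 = -2.78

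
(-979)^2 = 958441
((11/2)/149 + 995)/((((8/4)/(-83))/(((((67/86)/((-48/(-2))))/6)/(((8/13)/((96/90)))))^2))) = -18671098000763/5141509862400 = -3.63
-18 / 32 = -9 / 16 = -0.56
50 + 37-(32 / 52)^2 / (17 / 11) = 249247 / 2873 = 86.75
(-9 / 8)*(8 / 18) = -1 / 2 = -0.50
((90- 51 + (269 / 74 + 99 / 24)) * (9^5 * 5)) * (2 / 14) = 4086486045 / 2072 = 1972242.30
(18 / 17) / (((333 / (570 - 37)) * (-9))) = -1066 / 5661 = -0.19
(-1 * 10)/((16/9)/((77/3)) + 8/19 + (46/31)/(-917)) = -17823729/871043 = -20.46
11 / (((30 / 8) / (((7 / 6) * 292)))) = 44968 / 45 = 999.29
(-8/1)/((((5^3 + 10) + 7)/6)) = -24/71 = -0.34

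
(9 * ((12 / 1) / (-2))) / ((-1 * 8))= 27 / 4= 6.75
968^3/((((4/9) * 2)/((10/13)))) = 10204191360/13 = 784937796.92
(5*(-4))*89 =-1780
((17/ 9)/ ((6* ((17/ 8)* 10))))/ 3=2/ 405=0.00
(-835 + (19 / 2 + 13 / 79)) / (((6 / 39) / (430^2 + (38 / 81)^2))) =-514136467808054 / 518319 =-991930582.92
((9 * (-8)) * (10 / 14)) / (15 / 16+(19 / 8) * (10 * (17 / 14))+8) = -5760 / 4231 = -1.36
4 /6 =2 /3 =0.67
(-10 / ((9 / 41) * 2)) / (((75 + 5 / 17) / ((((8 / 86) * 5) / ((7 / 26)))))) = -45305 / 86688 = -0.52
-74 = -74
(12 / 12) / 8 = 1 / 8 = 0.12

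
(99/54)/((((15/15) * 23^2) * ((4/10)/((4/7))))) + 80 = 888775/11109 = 80.00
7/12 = 0.58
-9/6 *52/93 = -26/31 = -0.84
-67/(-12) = 67/12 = 5.58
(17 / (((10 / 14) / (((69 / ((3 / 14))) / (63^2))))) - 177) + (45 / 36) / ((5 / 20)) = -68878 / 405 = -170.07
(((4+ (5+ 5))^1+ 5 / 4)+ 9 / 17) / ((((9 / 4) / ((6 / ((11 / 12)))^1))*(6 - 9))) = -8584 / 561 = -15.30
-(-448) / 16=28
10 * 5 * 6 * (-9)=-2700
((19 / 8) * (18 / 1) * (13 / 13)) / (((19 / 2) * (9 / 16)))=8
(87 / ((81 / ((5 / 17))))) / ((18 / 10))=725 / 4131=0.18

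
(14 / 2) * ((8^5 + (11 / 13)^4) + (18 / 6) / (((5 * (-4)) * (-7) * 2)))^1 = 229379.66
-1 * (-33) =33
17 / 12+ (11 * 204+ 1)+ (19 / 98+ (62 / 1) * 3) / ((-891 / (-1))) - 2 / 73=28640595923 / 12748428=2246.60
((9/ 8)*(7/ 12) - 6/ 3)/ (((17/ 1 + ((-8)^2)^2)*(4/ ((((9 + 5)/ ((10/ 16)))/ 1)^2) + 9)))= -4214/ 116188137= -0.00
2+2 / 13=28 / 13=2.15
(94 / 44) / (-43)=-0.05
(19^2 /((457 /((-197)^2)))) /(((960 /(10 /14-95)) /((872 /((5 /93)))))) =-1562218533843 /31990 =-48834589.99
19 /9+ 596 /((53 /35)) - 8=184931 /477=387.70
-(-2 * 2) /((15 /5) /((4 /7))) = 16 /21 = 0.76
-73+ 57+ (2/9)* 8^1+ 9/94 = -11951/846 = -14.13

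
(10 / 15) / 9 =2 / 27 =0.07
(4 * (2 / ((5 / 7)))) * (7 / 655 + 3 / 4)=27902 / 3275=8.52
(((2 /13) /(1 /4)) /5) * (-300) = -480 /13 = -36.92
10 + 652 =662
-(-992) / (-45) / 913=-992 / 41085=-0.02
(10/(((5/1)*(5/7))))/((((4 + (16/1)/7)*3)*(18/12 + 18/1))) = 49/6435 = 0.01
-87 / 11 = -7.91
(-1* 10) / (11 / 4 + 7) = -40 / 39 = -1.03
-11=-11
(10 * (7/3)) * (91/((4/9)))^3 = 6409121355/32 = 200285042.34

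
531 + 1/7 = 3718/7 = 531.14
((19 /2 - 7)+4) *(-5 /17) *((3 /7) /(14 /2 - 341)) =195 /79492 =0.00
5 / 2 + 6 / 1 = 17 / 2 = 8.50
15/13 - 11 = -128/13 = -9.85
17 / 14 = 1.21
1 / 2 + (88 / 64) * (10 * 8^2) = 880.50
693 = 693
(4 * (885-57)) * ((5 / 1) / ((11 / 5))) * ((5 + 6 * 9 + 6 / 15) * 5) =2235600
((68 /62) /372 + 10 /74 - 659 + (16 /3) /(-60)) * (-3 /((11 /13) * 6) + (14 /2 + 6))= -191894269931 /23467620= -8176.98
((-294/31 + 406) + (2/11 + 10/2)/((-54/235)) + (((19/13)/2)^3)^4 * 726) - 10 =55763310143212868590991/146435733997351299072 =380.80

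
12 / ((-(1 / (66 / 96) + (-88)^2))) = -11 / 7100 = -0.00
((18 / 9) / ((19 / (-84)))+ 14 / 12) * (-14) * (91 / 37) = 557375 / 2109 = 264.28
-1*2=-2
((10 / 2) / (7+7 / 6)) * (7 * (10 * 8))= 2400 / 7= 342.86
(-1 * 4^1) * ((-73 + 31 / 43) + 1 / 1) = 12260 / 43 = 285.12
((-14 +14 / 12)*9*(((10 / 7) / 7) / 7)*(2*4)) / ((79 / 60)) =-79200 / 3871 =-20.46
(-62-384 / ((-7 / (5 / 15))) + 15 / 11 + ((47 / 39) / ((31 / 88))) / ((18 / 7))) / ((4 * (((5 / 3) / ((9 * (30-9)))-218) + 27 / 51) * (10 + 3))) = 1752782739 / 483187814824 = 0.00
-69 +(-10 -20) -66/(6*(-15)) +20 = -1174/15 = -78.27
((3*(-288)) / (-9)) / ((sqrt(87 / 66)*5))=96*sqrt(638) / 145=16.72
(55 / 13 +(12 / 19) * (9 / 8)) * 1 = 2441 / 494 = 4.94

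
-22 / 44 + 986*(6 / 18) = 328.17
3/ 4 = 0.75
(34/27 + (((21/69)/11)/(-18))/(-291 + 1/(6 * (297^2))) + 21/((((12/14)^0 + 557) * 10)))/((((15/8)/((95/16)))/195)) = 18499089371983259/23719220705304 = 779.92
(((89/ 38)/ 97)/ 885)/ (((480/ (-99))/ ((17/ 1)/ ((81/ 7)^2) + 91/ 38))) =-123100439/ 8675229237120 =-0.00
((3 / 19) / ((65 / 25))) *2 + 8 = 2006 / 247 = 8.12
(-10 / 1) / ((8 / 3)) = -15 / 4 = -3.75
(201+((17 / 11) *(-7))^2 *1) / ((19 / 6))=230892 / 2299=100.43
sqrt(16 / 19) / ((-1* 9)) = -4* sqrt(19) / 171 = -0.10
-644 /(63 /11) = -1012 /9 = -112.44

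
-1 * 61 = -61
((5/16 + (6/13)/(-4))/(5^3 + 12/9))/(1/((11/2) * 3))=4059/157664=0.03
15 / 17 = 0.88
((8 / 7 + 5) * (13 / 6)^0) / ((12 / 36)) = 129 / 7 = 18.43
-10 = -10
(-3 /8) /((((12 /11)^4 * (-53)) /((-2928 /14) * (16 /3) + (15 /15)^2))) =-114214441 /20514816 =-5.57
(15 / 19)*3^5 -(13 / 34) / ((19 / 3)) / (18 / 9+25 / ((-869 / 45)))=75935199 / 395998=191.76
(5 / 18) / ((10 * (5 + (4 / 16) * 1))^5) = 16 / 22973068125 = 0.00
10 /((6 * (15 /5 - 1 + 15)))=5 /51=0.10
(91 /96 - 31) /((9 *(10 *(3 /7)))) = -4039 /5184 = -0.78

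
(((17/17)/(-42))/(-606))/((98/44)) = 11/623574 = 0.00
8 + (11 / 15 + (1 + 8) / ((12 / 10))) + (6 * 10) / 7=5209 / 210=24.80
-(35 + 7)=-42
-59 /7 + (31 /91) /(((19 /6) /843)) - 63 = 19.26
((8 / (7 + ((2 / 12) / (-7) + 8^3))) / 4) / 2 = 42 / 21797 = 0.00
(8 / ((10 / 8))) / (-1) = -32 / 5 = -6.40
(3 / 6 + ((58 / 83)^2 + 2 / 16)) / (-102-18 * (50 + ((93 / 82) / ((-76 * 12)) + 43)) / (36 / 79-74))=-0.01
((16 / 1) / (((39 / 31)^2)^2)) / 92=3694084 / 53209143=0.07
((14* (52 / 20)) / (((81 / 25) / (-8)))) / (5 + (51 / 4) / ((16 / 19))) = -465920 / 104409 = -4.46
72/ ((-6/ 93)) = -1116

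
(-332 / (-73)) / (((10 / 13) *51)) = 2158 / 18615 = 0.12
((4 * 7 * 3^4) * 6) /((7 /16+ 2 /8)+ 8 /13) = 2830464 /271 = 10444.52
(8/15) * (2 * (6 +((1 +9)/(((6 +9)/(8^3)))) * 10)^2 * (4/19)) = 2625536.10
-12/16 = -3/4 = -0.75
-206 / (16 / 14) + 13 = -669 / 4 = -167.25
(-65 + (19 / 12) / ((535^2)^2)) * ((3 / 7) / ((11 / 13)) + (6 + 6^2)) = -905406808920023 / 327699002500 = -2762.92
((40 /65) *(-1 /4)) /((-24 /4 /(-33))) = -11 /13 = -0.85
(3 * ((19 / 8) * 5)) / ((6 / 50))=2375 / 8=296.88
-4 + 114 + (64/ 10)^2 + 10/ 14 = 26543/ 175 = 151.67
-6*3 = -18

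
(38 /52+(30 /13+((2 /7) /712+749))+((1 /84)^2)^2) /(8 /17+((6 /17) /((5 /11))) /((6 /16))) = 3682219833973865 /12442402732032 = 295.94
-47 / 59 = -0.80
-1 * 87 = -87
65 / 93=0.70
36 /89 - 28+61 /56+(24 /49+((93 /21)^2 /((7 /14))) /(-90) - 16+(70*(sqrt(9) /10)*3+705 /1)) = 162725849 /224280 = 725.55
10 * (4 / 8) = 5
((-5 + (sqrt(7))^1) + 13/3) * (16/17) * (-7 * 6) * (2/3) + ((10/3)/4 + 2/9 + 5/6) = 2977/153 - 448 * sqrt(7)/17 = -50.27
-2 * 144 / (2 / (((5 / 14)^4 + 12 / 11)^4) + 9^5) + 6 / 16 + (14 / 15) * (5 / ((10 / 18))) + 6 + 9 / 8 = 15.90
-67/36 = -1.86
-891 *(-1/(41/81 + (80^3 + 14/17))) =1226907/705025831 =0.00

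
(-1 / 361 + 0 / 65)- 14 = -5055 / 361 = -14.00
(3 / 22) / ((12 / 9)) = 9 / 88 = 0.10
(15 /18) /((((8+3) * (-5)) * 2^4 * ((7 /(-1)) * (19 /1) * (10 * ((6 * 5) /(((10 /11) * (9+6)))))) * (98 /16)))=1 /18925368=0.00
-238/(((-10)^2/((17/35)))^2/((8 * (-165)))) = 162129/21875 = 7.41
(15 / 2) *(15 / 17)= 225 / 34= 6.62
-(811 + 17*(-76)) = 481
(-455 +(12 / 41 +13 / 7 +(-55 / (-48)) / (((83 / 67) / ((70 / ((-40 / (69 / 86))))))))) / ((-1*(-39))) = -19847938057 / 1704440192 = -11.64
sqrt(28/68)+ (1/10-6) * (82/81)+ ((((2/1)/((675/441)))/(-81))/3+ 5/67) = -7208726/1221075+ sqrt(119)/17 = -5.26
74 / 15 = 4.93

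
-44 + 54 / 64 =-1381 / 32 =-43.16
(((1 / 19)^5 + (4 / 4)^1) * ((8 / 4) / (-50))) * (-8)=792352 / 2476099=0.32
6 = 6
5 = 5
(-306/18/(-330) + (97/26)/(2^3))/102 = 17773/3500640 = 0.01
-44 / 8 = -5.50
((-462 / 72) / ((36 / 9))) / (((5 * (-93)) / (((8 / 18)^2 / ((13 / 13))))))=0.00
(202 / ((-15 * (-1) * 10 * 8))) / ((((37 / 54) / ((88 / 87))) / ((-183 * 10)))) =-2439756 / 5365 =-454.75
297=297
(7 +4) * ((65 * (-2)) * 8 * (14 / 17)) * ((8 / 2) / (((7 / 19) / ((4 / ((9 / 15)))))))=-34777600 / 51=-681913.73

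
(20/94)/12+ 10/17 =2905/4794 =0.61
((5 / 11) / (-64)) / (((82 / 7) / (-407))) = 1295 / 5248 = 0.25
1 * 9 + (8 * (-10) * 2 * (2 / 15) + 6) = -19 / 3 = -6.33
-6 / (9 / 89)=-178 / 3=-59.33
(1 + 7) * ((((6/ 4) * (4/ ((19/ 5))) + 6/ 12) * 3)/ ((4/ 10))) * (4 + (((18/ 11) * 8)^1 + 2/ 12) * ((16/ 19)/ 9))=23361880/ 35739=653.68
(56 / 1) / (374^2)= 14 / 34969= 0.00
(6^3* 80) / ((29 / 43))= 743040 / 29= 25622.07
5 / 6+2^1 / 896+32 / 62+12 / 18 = 28031 / 13888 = 2.02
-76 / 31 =-2.45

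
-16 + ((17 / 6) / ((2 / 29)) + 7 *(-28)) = -2051 / 12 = -170.92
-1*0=0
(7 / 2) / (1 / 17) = 119 / 2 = 59.50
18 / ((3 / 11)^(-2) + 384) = 162 / 3577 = 0.05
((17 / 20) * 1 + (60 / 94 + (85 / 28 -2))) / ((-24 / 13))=-2249 / 1645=-1.37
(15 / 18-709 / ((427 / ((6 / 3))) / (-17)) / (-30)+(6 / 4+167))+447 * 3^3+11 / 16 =418020669 / 34160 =12237.14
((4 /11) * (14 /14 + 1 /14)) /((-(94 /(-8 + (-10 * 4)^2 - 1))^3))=-60409021065 /31977484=-1889.11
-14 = -14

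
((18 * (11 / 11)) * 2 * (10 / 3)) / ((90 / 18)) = 24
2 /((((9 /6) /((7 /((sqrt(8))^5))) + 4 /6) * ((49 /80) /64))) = -15360 /165839 + 4423680 * sqrt(2) /1160873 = 5.30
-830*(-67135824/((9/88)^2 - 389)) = -86303370295296/602467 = -143249954.43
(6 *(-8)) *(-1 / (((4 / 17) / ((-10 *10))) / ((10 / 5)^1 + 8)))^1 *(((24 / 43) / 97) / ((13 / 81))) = -396576000 / 54223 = -7313.80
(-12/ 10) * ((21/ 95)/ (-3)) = 42/ 475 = 0.09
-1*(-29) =29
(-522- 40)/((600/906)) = -42431/50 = -848.62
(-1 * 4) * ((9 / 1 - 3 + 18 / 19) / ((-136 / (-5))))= -330 / 323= -1.02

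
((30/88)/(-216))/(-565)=0.00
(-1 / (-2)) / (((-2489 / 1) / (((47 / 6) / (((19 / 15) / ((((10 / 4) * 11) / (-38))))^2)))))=-10663125 / 20759614016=-0.00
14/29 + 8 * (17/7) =4042/203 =19.91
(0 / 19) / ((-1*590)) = 0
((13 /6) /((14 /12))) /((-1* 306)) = -13 /2142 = -0.01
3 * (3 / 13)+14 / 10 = 136 / 65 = 2.09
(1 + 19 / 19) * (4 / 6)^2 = 8 / 9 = 0.89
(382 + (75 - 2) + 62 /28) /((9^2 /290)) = 928145 /567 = 1636.94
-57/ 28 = -2.04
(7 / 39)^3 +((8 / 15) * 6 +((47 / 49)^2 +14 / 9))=4045844144 / 712124595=5.68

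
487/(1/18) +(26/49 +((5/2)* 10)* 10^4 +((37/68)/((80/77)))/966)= 258766.53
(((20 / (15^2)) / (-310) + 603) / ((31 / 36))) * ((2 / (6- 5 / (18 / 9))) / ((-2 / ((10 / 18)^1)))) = -33647384 / 302715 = -111.15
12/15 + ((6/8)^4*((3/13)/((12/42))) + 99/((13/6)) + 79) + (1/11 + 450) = 210803059/366080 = 575.84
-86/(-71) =1.21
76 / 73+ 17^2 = 21173 / 73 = 290.04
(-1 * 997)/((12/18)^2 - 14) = 8973/122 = 73.55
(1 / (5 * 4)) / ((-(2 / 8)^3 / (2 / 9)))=-32 / 45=-0.71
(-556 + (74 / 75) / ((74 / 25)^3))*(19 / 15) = -173533517 / 246420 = -704.22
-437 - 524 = -961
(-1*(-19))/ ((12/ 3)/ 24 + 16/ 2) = 2.33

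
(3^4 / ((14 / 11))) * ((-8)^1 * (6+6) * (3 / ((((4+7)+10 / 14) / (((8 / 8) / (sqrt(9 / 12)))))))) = -42768 * sqrt(3) / 41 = -1806.74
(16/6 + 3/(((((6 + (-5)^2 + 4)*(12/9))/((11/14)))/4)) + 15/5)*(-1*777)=-319199/70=-4559.99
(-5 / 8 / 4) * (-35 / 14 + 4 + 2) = -35 / 64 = -0.55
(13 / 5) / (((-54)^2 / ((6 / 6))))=13 / 14580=0.00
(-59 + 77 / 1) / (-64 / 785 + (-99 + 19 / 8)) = -37680 / 202439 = -0.19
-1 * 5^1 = -5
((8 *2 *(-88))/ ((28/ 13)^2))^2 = 221176384/ 2401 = 92118.44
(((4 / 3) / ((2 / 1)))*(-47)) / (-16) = 47 / 24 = 1.96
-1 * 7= -7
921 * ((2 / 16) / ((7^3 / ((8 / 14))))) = 921 / 4802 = 0.19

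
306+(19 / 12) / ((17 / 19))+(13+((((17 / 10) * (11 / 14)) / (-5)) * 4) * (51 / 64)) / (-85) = 51681283 / 168000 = 307.63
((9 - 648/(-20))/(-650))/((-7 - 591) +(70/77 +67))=2277/18950750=0.00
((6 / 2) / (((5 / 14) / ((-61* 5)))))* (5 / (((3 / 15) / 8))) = -512400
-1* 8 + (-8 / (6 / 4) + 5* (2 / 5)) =-34 / 3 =-11.33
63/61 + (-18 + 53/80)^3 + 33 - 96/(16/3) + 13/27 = -4380710854141/843264000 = -5194.95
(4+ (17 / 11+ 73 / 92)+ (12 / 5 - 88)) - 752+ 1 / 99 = -3441379 / 4140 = -831.25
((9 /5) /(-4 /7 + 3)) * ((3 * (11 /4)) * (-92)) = -47817 /85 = -562.55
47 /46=1.02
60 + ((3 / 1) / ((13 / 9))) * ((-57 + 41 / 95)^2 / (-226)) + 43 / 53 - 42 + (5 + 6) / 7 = -44389942496 / 4918615975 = -9.02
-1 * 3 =-3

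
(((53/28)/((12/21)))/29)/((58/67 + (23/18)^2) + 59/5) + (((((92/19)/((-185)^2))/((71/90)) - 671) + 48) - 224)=-1407989769921058633/1662341614912060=-846.99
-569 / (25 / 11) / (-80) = 6259 / 2000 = 3.13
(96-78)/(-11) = -18/11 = -1.64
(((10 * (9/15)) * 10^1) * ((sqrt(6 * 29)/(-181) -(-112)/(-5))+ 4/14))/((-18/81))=270 * sqrt(174)/181+ 41796/7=5990.53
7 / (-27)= -7 / 27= -0.26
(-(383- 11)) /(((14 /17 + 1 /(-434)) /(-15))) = 41169240 /6059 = 6794.73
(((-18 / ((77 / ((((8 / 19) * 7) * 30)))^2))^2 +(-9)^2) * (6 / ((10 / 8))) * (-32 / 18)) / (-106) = 26229432547008 / 505627886665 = 51.87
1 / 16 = 0.06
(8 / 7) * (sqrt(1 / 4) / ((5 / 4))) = 16 / 35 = 0.46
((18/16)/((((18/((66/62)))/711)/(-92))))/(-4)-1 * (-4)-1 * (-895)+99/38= 1989.61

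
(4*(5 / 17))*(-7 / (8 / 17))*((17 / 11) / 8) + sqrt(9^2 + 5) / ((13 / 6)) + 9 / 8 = -397 / 176 + 6*sqrt(86) / 13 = 2.02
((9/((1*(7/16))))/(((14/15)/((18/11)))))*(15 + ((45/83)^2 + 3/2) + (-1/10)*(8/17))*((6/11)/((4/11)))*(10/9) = 63545416920/63123907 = 1006.68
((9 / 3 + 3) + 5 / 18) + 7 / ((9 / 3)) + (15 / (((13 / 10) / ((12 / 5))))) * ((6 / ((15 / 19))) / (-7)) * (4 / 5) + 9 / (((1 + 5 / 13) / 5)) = 69854 / 4095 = 17.06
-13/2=-6.50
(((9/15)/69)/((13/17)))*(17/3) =289/4485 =0.06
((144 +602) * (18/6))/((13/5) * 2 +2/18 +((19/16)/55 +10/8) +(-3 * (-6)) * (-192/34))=-60264864/2559893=-23.54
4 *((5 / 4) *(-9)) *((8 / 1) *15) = -5400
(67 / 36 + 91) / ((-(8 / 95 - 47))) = 317585 / 160452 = 1.98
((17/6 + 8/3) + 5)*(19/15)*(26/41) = 1729/205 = 8.43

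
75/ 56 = 1.34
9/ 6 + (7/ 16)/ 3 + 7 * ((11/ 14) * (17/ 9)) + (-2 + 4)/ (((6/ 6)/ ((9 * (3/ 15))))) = 11257/ 720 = 15.63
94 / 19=4.95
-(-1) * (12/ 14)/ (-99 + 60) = -2/ 91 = -0.02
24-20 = 4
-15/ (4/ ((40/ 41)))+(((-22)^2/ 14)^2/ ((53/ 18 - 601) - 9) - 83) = -1945578151/ 21952343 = -88.63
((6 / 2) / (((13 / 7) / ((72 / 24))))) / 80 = 63 / 1040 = 0.06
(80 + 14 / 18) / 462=727 / 4158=0.17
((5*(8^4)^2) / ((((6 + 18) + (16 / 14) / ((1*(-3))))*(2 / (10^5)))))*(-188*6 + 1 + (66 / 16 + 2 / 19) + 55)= -111683862528000000 / 589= -189616065412563.67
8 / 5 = 1.60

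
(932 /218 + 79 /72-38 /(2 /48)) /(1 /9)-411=-7473605 /872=-8570.65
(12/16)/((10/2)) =3/20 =0.15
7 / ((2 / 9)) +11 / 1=85 / 2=42.50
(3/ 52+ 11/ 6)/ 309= 295/ 48204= 0.01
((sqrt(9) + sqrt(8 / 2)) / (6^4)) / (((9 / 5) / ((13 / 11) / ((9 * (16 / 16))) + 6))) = 15175 / 1154736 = 0.01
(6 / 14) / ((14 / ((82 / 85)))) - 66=-274767 / 4165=-65.97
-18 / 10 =-1.80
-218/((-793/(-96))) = -20928/793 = -26.39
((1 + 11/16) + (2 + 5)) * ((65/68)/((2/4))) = 9035/544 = 16.61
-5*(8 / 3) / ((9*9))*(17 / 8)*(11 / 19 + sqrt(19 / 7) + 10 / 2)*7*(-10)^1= 850*sqrt(133) / 243 + 630700 / 4617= 176.94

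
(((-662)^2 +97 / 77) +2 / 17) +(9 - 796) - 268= 572282204 / 1309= 437190.38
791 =791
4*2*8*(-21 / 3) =-448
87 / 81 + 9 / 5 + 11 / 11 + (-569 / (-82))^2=47224387 / 907740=52.02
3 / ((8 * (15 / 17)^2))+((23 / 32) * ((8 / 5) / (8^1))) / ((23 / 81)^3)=8583139 / 1269600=6.76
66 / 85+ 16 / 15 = 94 / 51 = 1.84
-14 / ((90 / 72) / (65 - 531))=26096 / 5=5219.20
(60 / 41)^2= 3600 / 1681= 2.14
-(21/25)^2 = -441/625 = -0.71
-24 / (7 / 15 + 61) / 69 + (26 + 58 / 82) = 11607825 / 434723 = 26.70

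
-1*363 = -363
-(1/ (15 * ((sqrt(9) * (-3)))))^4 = -1/ 332150625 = -0.00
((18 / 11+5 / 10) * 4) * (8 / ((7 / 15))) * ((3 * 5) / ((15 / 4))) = 45120 / 77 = 585.97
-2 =-2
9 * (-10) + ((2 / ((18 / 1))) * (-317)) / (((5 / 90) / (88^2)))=-4909786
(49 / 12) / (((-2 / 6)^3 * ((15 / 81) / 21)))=-250047 / 20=-12502.35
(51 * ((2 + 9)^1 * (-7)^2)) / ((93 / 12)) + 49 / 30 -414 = 2915179 / 930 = 3134.60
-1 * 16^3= -4096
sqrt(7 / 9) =sqrt(7) / 3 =0.88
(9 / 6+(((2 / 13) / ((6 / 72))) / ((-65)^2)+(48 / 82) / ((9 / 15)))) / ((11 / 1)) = 11151743 / 49542350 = 0.23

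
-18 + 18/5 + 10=-22/5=-4.40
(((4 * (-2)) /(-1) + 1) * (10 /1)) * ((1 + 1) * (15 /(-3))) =-900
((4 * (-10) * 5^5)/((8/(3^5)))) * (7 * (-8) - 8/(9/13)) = 256500000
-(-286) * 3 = 858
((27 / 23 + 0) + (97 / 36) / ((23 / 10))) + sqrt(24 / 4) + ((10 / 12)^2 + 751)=sqrt(6) + 208115 / 276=756.49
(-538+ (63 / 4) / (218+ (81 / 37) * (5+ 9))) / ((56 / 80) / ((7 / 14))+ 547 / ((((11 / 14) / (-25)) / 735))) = 217756759 / 5178339033280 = 0.00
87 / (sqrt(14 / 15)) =87*sqrt(210) / 14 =90.05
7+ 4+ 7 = 18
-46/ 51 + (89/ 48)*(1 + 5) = 10.22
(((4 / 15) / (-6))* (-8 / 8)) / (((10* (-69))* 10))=-1 / 155250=-0.00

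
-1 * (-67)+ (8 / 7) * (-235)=-1411 / 7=-201.57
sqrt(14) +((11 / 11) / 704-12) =-8447 / 704 +sqrt(14) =-8.26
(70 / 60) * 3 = 7 / 2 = 3.50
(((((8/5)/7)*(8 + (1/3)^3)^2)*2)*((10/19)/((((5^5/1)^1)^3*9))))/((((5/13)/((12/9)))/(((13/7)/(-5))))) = -20788352/285321807861328125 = -0.00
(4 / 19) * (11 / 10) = 0.23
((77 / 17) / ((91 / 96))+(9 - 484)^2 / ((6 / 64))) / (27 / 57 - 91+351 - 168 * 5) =-4152.83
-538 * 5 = -2690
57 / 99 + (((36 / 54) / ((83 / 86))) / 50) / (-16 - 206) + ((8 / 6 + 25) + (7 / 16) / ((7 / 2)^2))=5734388281 / 212820300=26.94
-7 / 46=-0.15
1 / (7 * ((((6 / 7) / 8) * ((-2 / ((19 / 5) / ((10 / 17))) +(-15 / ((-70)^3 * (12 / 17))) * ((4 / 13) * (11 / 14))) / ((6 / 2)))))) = -16130878400 / 1248459599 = -12.92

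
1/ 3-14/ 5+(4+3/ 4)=137/ 60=2.28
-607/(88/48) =-331.09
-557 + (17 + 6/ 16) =-4317/ 8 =-539.62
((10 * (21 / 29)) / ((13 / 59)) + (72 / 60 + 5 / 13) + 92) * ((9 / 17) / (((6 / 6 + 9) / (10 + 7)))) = 2145213 / 18850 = 113.80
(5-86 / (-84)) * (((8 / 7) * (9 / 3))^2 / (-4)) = -17.70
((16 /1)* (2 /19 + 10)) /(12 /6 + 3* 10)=96 /19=5.05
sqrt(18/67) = 0.52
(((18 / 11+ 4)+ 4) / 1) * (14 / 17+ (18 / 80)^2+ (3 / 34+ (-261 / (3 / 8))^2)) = 4668018.00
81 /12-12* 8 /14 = -0.11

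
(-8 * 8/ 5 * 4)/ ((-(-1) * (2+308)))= -128/ 775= -0.17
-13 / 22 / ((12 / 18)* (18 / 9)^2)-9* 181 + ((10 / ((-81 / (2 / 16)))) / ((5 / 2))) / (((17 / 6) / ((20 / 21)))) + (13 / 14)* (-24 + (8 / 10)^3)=-350114957693 / 212058000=-1651.03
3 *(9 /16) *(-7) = -189 /16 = -11.81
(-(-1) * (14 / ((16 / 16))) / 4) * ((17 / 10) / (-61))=-119 / 1220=-0.10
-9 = -9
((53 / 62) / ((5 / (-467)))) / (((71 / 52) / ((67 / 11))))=-43116242 / 121055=-356.17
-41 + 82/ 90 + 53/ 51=-29873/ 765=-39.05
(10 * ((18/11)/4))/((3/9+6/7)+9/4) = 3780/3179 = 1.19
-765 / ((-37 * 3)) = 255 / 37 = 6.89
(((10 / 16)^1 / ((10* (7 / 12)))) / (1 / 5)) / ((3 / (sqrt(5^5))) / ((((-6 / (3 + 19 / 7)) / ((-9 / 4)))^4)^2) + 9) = -23737807549715 / 2403725731602288 + 9380669484375* sqrt(5) / 801241910534096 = 0.02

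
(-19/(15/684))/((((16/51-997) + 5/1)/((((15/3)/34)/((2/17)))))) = 55233/50576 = 1.09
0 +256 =256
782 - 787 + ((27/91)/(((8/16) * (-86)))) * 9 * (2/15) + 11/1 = 117228/19565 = 5.99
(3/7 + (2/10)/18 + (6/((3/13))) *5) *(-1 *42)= -82177/15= -5478.47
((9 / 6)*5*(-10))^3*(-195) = 82265625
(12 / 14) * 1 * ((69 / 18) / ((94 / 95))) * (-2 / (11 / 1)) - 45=-45.60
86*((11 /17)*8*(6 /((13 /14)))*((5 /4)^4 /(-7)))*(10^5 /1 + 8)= -22173648750 /221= -100333252.26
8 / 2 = 4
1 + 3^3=28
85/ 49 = 1.73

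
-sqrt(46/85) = -sqrt(3910)/85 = -0.74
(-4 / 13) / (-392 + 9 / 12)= 16 / 20345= 0.00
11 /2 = 5.50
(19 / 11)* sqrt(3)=19* sqrt(3) / 11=2.99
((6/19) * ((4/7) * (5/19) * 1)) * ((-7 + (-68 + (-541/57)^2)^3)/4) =3691179652720060/28889040732741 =127.77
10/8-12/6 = -3/4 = -0.75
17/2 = 8.50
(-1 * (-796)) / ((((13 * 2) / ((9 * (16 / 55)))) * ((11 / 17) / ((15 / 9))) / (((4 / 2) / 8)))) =81192 / 1573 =51.62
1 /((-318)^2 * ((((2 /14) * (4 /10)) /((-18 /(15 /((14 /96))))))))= -0.00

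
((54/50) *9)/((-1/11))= -2673/25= -106.92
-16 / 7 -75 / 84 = -89 / 28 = -3.18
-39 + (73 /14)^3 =282001 /2744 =102.77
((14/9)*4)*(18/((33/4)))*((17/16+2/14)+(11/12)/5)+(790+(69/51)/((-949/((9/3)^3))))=6459055411/7985835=808.81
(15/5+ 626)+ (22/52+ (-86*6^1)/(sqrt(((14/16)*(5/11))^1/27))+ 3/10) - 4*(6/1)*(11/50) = 202944/325 - 3096*sqrt(2310)/35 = -3627.02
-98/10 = -49/5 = -9.80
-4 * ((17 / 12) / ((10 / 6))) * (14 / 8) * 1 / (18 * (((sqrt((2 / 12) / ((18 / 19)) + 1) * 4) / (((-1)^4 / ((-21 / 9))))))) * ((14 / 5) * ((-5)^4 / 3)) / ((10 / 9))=1785 * sqrt(381) / 2032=17.15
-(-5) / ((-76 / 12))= -15 / 19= -0.79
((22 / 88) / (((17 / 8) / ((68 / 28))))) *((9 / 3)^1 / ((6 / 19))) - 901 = -6288 / 7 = -898.29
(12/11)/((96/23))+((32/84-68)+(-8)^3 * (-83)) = 78408131/1848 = 42428.64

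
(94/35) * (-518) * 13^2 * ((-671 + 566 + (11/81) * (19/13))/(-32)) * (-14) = 4365931661/405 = 10780078.18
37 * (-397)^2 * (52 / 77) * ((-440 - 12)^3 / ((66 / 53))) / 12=-185518518834834848 / 7623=-24336680943832.46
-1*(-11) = 11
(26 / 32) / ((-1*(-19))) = 13 / 304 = 0.04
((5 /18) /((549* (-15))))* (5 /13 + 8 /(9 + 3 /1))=-41 /1156194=-0.00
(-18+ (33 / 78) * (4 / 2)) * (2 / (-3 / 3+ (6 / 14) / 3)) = 1561 / 39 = 40.03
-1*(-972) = 972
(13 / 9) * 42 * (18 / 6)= 182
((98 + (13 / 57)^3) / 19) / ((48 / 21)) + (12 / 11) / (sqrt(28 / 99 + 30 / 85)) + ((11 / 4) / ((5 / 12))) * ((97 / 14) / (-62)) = 18 * sqrt(200090) / 5885 + 92804675777 / 61084059120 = 2.89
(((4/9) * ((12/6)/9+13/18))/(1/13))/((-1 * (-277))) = 442/22437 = 0.02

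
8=8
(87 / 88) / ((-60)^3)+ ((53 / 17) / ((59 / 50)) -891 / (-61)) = 6686524753693 / 387655488000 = 17.25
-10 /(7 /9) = -90 /7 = -12.86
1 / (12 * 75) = 0.00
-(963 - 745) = -218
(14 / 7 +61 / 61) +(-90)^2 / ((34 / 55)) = 222801 / 17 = 13105.94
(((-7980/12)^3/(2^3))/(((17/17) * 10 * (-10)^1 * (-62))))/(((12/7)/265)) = -21820708175/23808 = -916528.40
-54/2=-27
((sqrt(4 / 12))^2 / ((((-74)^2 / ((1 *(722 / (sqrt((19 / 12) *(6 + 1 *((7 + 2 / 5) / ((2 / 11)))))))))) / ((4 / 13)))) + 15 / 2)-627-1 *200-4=-1647 / 2 + 76 *sqrt(266190) / 24933597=-823.50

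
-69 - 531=-600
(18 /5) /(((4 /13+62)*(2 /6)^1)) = 13 /75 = 0.17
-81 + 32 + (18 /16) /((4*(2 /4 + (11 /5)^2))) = -69701 /1424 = -48.95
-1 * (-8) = 8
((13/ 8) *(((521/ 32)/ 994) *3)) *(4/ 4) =20319/ 254464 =0.08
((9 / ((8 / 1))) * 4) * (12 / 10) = 27 / 5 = 5.40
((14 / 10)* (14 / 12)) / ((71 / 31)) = 1519 / 2130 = 0.71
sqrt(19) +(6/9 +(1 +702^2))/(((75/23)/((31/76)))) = sqrt(19) +1054111321/17100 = 61648.30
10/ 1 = 10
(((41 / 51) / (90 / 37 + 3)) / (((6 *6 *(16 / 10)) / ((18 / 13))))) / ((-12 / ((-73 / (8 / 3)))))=553705 / 68230656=0.01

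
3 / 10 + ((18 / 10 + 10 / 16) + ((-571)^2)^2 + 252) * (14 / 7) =4252109357423 / 20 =212605467871.15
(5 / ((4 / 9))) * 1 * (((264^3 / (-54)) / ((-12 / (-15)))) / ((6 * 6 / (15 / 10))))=-199650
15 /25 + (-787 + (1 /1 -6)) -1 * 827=-8092 /5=-1618.40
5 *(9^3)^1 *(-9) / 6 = -10935 / 2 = -5467.50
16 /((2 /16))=128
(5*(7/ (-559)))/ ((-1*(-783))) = -35/ 437697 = -0.00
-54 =-54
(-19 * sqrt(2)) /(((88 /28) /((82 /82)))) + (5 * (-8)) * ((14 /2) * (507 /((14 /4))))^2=-41127840- 133 * sqrt(2) /22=-41127848.55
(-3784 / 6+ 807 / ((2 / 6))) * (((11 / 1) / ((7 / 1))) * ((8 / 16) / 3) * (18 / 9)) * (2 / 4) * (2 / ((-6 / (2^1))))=-59081 / 189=-312.60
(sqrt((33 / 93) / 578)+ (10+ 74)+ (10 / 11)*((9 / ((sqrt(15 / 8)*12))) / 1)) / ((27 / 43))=134.61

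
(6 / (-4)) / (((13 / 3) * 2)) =-9 / 52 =-0.17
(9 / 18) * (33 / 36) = 11 / 24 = 0.46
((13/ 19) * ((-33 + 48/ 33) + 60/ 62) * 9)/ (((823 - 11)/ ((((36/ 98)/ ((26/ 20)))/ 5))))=-844587/ 64446613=-0.01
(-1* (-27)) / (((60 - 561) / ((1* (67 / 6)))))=-201 / 334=-0.60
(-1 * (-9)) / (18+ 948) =3 / 322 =0.01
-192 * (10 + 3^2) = -3648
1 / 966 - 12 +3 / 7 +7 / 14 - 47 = -28048 / 483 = -58.07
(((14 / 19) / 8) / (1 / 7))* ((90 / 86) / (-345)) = -147 / 75164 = -0.00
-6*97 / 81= -194 / 27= -7.19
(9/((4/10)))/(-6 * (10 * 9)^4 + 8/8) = -45/787319998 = -0.00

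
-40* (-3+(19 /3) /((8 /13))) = -875 /3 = -291.67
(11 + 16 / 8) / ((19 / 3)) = 39 / 19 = 2.05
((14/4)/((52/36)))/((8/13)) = 63/16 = 3.94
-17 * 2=-34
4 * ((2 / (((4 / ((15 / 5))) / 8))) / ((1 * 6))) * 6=48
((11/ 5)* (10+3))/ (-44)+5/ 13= -69/ 260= -0.27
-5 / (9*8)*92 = -115 / 18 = -6.39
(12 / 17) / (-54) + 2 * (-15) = -4592 / 153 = -30.01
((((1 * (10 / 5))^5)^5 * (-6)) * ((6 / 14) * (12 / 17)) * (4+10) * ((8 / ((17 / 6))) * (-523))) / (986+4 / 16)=485193865494528 / 380035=1276708370.27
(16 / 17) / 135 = 16 / 2295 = 0.01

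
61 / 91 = 0.67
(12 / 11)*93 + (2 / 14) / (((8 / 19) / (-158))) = 14737 / 308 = 47.85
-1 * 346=-346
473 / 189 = 2.50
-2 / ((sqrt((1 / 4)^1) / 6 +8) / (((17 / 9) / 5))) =-136 / 1455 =-0.09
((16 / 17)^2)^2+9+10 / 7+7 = 10648314 / 584647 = 18.21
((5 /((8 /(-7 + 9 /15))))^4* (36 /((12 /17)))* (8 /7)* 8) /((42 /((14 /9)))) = 278528 /63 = 4421.08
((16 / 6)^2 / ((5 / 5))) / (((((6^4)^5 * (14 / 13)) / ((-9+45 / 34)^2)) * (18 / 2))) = 10933 / 924551065530925056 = 0.00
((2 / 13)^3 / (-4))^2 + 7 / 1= 33787667 / 4826809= 7.00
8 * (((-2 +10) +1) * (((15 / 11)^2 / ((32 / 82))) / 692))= 83025 / 167464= 0.50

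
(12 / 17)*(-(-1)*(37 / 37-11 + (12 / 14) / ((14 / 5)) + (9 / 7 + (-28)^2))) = 456048 / 833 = 547.48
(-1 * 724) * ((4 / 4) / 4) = -181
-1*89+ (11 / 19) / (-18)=-30449 / 342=-89.03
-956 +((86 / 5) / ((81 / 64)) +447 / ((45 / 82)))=-10358 / 81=-127.88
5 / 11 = 0.45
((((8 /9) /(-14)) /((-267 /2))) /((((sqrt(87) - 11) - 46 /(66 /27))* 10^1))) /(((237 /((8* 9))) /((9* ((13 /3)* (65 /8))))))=-2439008 /14330563107 - 81796* sqrt(87) /14330563107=-0.00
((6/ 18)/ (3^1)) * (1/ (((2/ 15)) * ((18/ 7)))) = 35/ 108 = 0.32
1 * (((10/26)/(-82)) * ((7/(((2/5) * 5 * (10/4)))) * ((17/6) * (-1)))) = 119/6396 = 0.02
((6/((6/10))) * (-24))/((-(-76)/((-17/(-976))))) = -255/4636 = -0.06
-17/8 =-2.12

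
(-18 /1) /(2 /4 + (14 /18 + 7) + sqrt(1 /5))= -241380 /110681 + 5832 * sqrt(5) /110681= -2.06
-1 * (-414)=414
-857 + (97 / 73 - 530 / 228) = -858.00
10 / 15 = 2 / 3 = 0.67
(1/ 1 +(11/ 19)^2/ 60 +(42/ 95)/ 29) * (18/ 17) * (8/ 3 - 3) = -128245/ 355946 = -0.36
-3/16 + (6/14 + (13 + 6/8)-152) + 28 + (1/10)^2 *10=-61549/560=-109.91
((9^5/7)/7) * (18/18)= 59049/49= 1205.08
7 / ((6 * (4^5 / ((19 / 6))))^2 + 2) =2527 / 1358955218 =0.00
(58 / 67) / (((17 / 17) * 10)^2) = 0.01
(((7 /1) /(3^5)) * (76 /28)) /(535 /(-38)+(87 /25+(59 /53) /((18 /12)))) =-956650 /120598551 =-0.01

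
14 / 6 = 7 / 3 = 2.33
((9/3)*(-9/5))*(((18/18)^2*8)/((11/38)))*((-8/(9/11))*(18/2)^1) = 65664/5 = 13132.80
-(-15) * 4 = 60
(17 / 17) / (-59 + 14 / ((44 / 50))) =-11 / 474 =-0.02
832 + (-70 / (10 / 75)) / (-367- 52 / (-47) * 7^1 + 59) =560279 / 672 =833.75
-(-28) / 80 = 7 / 20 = 0.35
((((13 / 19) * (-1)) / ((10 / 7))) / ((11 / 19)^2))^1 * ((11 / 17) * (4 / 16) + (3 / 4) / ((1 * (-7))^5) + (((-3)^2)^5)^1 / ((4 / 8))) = -168753.49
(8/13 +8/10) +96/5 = 268/13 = 20.62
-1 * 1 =-1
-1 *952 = -952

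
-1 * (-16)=16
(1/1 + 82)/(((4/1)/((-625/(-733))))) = 51875/2932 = 17.69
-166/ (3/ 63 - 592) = 3486/ 12431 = 0.28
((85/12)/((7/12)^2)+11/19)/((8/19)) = 19919/392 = 50.81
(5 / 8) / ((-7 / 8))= -5 / 7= -0.71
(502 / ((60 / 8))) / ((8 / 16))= 2008 / 15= 133.87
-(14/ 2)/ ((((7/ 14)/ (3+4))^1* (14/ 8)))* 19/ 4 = -266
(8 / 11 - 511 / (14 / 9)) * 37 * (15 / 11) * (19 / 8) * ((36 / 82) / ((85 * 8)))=-136871991 / 5397568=-25.36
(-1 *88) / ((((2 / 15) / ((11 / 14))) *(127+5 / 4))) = -4840 / 1197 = -4.04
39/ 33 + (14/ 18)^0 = 24/ 11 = 2.18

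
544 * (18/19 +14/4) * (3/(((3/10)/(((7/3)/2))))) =1608880/57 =28225.96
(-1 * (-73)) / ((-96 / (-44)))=803 / 24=33.46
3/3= 1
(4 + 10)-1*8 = 6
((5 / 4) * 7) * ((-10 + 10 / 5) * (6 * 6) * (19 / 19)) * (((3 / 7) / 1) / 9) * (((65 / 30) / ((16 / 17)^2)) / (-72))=18785 / 4608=4.08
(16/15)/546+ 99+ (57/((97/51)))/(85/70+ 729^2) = 15399270083419/155545024635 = 99.00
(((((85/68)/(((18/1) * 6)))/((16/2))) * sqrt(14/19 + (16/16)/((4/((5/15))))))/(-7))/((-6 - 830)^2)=-5 * sqrt(10659)/1927476891648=-0.00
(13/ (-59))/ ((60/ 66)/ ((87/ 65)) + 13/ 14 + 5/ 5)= -174174/ 2061401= -0.08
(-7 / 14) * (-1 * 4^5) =512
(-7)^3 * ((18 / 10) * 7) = -21609 / 5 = -4321.80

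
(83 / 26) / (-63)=-83 / 1638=-0.05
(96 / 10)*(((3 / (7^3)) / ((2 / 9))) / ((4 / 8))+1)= 10.36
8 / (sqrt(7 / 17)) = 8*sqrt(119) / 7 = 12.47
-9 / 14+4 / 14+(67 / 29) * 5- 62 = -20627 / 406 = -50.81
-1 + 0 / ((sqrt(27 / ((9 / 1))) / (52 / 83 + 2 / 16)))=-1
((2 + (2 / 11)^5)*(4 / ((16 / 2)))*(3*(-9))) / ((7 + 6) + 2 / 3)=-1.98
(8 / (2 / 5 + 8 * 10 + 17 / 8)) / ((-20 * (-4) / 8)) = 32 / 3301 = 0.01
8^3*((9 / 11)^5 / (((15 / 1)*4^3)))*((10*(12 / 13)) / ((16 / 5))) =1180980 / 2093663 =0.56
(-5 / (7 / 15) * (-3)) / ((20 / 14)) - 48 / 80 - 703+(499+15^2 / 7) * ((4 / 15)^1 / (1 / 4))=-4811 / 42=-114.55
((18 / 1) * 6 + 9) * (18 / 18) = 117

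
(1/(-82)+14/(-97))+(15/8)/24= -19955/254528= -0.08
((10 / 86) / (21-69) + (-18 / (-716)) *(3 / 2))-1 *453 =-167350531 / 369456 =-452.96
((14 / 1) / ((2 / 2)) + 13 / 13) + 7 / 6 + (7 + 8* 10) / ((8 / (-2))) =-67 / 12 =-5.58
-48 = -48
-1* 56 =-56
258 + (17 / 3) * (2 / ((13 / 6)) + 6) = 3864 / 13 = 297.23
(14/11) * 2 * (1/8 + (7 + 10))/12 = 959/264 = 3.63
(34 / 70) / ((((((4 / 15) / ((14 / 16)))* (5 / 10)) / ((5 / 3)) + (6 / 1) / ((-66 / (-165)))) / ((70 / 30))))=0.08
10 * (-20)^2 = 4000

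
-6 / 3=-2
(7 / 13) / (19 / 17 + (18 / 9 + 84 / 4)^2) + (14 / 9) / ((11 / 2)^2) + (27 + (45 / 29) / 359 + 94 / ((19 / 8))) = 560562742664741 / 8412347567052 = 66.64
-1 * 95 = -95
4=4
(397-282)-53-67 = -5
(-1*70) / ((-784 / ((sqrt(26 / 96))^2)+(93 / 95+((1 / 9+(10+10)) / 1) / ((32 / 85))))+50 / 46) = 572644800 / 23227153619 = 0.02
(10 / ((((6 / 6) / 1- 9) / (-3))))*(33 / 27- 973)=-21865 / 6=-3644.17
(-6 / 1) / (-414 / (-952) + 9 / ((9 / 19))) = -2856 / 9251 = -0.31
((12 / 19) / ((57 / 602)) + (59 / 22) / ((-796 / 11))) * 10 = 19061185 / 287356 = 66.33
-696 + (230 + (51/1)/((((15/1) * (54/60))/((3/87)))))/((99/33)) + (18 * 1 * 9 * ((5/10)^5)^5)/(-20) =-162706783008703/262731202560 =-619.29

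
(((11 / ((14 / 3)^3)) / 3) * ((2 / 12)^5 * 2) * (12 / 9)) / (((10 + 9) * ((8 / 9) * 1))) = 11 / 15015168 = 0.00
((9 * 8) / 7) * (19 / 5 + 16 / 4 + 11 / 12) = 3138 / 35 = 89.66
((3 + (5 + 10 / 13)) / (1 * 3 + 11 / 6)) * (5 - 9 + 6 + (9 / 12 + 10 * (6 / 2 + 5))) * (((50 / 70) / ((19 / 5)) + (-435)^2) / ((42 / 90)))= 1124585160750 / 18473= 60877234.92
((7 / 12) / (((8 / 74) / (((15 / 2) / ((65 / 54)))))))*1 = 33.62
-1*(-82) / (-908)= -41 / 454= -0.09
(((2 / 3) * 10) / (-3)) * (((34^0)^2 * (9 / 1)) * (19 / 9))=-380 / 9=-42.22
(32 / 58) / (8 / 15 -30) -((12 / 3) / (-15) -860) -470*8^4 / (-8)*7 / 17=9608434336 / 96135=99947.31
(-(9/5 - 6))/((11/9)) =189/55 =3.44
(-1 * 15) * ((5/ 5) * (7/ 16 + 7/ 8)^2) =-6615/ 256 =-25.84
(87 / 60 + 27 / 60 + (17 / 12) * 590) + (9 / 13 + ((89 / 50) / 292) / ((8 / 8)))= 477403031 / 569400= 838.43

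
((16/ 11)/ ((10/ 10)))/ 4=4/ 11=0.36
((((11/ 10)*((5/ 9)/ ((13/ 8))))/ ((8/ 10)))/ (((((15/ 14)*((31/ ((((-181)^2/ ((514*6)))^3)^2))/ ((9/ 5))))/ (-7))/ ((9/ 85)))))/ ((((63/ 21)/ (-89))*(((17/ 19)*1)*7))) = 160981967582864803543206894906127/ 1252561671675616876979558400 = 128522.19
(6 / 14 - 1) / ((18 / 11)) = -22 / 63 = -0.35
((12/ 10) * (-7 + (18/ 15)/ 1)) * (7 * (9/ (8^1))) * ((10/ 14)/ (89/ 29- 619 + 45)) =7569/ 110380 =0.07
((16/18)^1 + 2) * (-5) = -130/9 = -14.44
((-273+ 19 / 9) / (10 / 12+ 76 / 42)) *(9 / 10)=-17066 / 185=-92.25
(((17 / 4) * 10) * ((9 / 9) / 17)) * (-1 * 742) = -1855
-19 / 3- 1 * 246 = -757 / 3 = -252.33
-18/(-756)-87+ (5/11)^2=-440963/5082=-86.77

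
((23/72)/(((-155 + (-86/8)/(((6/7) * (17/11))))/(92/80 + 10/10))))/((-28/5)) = 16813/22361136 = 0.00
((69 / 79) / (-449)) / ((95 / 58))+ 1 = 3365743 / 3369745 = 1.00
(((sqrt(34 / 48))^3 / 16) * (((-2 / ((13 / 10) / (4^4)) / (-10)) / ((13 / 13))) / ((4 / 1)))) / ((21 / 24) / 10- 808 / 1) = -340 * sqrt(102) / 7562061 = -0.00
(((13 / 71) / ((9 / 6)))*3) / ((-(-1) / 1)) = 26 / 71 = 0.37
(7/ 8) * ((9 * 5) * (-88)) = -3465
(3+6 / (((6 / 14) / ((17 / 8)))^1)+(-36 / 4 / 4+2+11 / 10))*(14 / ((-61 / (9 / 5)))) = -21168 / 1525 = -13.88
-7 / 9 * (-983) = 6881 / 9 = 764.56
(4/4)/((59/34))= 0.58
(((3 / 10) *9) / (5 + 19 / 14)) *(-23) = -9.77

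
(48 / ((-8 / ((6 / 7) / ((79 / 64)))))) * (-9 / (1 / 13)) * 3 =808704 / 553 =1462.39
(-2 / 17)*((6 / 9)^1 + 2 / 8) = -11 / 102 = -0.11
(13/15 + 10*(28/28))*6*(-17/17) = -326/5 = -65.20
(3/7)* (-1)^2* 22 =66/7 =9.43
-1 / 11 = -0.09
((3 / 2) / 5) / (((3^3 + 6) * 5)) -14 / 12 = -1.16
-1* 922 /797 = -1.16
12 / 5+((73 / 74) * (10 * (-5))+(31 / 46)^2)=-46.47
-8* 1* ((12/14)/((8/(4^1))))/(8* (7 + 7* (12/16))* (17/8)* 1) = -96/5831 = -0.02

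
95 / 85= 19 / 17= 1.12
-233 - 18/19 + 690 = 8665/19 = 456.05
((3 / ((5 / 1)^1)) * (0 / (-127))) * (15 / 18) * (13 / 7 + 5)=0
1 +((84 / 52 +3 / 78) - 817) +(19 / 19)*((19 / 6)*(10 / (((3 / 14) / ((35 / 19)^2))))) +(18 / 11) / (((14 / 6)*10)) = -535446913 / 1711710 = -312.81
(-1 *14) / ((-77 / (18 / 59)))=36 / 649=0.06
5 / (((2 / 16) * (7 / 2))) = 80 / 7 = 11.43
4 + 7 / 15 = 67 / 15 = 4.47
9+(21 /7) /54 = 9.06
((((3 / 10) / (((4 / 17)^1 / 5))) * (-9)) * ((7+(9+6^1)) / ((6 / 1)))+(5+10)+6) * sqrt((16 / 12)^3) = -505 * sqrt(3) / 3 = -291.56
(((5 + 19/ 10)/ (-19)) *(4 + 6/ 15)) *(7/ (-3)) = 3.73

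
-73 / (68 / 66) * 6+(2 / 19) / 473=-64949015 / 152779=-425.12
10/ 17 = 0.59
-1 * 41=-41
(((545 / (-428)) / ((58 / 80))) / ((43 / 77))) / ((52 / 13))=-209825 / 266858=-0.79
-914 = -914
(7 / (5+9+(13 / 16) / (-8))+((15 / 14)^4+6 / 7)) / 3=183061523 / 205026192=0.89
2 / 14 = 1 / 7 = 0.14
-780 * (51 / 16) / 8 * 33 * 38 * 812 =-1265809545 / 4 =-316452386.25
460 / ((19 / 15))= 6900 / 19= 363.16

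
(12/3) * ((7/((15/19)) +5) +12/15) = 176/3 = 58.67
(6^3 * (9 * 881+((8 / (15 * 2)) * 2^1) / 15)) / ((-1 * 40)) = -5352099 / 125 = -42816.79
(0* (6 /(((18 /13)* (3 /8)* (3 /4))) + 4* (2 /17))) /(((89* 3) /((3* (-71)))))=0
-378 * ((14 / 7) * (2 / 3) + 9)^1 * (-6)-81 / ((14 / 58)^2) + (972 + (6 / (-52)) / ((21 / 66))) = 14662092 / 637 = 23017.41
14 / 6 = 7 / 3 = 2.33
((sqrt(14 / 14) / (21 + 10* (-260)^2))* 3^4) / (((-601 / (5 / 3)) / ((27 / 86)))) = -3645 / 34940821406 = -0.00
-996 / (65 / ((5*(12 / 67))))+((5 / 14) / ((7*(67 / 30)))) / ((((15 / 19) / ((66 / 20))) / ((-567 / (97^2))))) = -1575049383 / 114733346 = -13.73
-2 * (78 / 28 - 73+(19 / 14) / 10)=9811 / 70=140.16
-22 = -22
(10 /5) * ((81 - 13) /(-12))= -34 /3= -11.33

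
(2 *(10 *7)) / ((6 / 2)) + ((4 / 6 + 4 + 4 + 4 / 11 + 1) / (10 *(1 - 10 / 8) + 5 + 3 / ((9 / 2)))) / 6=29591 / 627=47.19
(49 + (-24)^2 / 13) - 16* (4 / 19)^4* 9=157600141 / 1694173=93.02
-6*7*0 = 0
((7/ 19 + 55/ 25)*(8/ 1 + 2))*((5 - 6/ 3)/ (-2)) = -732/ 19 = -38.53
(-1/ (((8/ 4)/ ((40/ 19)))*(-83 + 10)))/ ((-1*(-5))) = 4/ 1387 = 0.00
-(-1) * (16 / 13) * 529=651.08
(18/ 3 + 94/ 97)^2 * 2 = 913952/ 9409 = 97.14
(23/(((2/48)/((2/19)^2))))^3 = 10764582912/47045881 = 228.81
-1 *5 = -5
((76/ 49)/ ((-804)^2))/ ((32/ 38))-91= -11529475415/ 126697536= -91.00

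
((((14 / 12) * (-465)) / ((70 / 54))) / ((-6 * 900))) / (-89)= -31 / 35600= -0.00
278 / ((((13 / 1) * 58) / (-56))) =-20.65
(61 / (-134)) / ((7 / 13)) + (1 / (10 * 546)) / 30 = -9278033 / 10974600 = -0.85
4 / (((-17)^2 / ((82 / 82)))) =4 / 289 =0.01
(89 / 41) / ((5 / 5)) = 89 / 41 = 2.17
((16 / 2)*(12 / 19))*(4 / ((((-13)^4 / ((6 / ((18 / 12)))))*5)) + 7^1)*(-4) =-383865984 / 2713295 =-141.48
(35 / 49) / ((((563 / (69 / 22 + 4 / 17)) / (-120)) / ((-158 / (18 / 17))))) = 9961900 / 130053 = 76.60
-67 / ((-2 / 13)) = 871 / 2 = 435.50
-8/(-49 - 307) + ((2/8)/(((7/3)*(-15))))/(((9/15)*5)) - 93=-3475589/37380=-92.98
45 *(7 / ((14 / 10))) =225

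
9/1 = 9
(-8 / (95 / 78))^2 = 43.14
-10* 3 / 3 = -10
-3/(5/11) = -33/5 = -6.60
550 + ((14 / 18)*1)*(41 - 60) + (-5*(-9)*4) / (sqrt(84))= 30*sqrt(21) / 7 + 4817 / 9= 554.86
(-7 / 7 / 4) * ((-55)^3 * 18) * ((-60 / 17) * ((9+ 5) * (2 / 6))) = -209632500 / 17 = -12331323.53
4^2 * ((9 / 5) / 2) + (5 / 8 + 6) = 841 / 40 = 21.02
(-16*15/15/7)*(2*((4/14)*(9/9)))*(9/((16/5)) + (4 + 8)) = -948/49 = -19.35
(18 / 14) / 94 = 9 / 658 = 0.01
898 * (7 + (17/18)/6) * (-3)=-347077/18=-19282.06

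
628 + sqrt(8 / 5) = 2* sqrt(10) / 5 + 628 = 629.26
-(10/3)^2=-100/9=-11.11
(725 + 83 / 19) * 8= 110864 / 19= 5834.95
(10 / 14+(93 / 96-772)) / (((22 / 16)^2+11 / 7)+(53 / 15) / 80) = -25882650 / 117809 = -219.70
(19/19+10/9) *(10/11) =190/99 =1.92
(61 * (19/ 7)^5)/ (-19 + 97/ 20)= -3020840780/ 4756381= -635.11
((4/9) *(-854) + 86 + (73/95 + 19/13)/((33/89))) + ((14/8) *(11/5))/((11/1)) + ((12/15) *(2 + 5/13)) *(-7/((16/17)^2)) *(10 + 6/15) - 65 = -4978375729/9781200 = -508.97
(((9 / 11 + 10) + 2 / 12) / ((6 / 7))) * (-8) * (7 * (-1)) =71050 / 99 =717.68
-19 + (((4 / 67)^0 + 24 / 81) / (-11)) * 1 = -5678 / 297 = -19.12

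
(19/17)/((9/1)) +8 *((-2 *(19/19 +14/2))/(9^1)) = -719/51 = -14.10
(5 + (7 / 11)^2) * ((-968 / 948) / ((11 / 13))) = -5668 / 869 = -6.52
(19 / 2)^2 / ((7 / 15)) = 5415 / 28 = 193.39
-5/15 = -1/3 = -0.33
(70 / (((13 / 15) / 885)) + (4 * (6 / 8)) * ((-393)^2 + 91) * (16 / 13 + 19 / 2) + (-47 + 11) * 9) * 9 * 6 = 272492424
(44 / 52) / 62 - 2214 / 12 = -74348 / 403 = -184.49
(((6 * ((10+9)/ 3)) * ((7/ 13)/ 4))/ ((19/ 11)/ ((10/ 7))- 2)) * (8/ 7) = -8360/ 1131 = -7.39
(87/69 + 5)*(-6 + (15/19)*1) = -14256/437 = -32.62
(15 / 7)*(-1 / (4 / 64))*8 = -1920 / 7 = -274.29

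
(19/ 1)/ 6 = 19/ 6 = 3.17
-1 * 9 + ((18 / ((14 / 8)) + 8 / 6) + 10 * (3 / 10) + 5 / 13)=1639 / 273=6.00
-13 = -13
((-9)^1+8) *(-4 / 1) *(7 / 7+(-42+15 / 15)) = -160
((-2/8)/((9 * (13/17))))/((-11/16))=68/1287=0.05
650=650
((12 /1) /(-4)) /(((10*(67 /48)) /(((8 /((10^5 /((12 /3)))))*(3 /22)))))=-108 /11515625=-0.00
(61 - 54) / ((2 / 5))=17.50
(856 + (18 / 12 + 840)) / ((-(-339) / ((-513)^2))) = 297819585 / 226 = 1317785.77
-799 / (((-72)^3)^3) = 799 / 51998697814228992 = 0.00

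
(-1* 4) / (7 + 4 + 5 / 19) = -38 / 107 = -0.36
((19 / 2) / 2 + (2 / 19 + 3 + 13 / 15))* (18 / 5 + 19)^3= 14346724871 / 142500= 100678.77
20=20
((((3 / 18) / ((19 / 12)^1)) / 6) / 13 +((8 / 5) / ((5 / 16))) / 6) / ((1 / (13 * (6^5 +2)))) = 123149074 / 1425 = 86420.40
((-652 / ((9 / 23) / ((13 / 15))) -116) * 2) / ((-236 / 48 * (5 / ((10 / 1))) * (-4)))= -842432 / 2655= -317.30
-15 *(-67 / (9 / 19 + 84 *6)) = 1273 / 639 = 1.99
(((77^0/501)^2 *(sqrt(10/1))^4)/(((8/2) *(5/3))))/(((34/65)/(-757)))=-246025/2844678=-0.09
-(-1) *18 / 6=3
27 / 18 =3 / 2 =1.50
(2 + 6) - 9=-1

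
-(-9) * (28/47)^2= 7056/2209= 3.19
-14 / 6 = -7 / 3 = -2.33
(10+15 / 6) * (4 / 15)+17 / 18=77 / 18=4.28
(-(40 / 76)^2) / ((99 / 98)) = -9800 / 35739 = -0.27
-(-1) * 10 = 10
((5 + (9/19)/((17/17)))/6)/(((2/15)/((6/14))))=390/133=2.93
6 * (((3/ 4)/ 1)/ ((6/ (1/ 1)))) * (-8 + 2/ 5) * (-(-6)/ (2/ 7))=-1197/ 10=-119.70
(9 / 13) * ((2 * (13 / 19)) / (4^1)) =9 / 38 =0.24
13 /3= 4.33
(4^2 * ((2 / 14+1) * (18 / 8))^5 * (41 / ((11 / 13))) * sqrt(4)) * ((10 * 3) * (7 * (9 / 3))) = 2900562462720 / 26411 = 109824030.24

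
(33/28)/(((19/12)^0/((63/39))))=99/52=1.90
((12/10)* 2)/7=12/35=0.34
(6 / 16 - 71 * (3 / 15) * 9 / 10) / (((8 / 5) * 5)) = -1.55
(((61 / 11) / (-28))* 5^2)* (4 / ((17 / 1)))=-1525 / 1309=-1.17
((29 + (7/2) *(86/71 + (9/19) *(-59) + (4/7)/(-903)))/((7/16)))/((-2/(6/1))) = 1258659016/2842343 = 442.82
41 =41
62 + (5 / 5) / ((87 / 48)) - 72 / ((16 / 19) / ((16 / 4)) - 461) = 15921242 / 253895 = 62.71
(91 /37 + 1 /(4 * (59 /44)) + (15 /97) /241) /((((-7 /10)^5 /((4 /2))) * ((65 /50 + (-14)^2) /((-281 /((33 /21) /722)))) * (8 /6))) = 3736486010721000000 /241747369901443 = 15456.16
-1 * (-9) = 9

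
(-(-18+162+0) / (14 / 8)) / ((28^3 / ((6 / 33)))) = -18 / 26411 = -0.00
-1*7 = -7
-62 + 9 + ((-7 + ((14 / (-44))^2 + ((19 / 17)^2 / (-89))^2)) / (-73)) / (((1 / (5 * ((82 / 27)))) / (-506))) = -11175256584214738 / 14343495722721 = -779.12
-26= -26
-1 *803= -803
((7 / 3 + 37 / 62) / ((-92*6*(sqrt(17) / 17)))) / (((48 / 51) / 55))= -509575*sqrt(17) / 1642752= -1.28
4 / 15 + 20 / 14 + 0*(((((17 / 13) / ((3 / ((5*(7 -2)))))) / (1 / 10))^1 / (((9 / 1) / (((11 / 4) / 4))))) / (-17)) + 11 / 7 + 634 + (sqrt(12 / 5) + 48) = 686.82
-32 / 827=-0.04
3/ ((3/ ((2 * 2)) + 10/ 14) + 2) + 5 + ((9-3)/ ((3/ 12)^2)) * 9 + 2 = 84571/ 97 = 871.87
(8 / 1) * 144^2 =165888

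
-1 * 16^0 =-1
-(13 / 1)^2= -169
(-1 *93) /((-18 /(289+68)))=3689 /2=1844.50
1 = 1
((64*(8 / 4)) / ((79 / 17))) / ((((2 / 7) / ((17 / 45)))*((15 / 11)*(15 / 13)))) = 18514496 / 799875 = 23.15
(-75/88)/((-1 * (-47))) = -75/4136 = -0.02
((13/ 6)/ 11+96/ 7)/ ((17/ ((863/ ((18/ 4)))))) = 5546501/ 35343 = 156.93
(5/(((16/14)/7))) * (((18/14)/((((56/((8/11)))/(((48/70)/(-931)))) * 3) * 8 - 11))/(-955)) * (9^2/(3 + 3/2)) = 7/23665664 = 0.00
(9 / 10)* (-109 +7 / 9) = -487 / 5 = -97.40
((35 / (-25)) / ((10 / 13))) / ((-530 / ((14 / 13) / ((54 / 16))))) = 0.00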